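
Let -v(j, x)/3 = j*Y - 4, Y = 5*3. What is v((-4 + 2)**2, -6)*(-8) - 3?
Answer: 1341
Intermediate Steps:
Y = 15
v(j, x) = 12 - 45*j (v(j, x) = -3*(j*15 - 4) = -3*(15*j - 4) = -3*(-4 + 15*j) = 12 - 45*j)
v((-4 + 2)**2, -6)*(-8) - 3 = (12 - 45*(-4 + 2)**2)*(-8) - 3 = (12 - 45*(-2)**2)*(-8) - 3 = (12 - 45*4)*(-8) - 3 = (12 - 180)*(-8) - 3 = -168*(-8) - 3 = 1344 - 3 = 1341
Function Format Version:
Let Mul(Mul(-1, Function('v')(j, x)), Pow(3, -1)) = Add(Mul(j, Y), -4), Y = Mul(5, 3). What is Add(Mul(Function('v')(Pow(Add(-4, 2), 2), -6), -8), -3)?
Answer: 1341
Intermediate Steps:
Y = 15
Function('v')(j, x) = Add(12, Mul(-45, j)) (Function('v')(j, x) = Mul(-3, Add(Mul(j, 15), -4)) = Mul(-3, Add(Mul(15, j), -4)) = Mul(-3, Add(-4, Mul(15, j))) = Add(12, Mul(-45, j)))
Add(Mul(Function('v')(Pow(Add(-4, 2), 2), -6), -8), -3) = Add(Mul(Add(12, Mul(-45, Pow(Add(-4, 2), 2))), -8), -3) = Add(Mul(Add(12, Mul(-45, Pow(-2, 2))), -8), -3) = Add(Mul(Add(12, Mul(-45, 4)), -8), -3) = Add(Mul(Add(12, -180), -8), -3) = Add(Mul(-168, -8), -3) = Add(1344, -3) = 1341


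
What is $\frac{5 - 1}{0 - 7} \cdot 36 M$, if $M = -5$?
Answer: $\frac{720}{7} \approx 102.86$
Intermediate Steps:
$\frac{5 - 1}{0 - 7} \cdot 36 M = \frac{5 - 1}{0 - 7} \cdot 36 \left(-5\right) = \frac{4}{-7} \cdot 36 \left(-5\right) = 4 \left(- \frac{1}{7}\right) 36 \left(-5\right) = \left(- \frac{4}{7}\right) 36 \left(-5\right) = \left(- \frac{144}{7}\right) \left(-5\right) = \frac{720}{7}$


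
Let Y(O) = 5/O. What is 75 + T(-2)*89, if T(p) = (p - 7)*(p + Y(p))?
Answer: 7359/2 ≈ 3679.5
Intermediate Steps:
T(p) = (-7 + p)*(p + 5/p) (T(p) = (p - 7)*(p + 5/p) = (-7 + p)*(p + 5/p))
75 + T(-2)*89 = 75 + (5 + (-2)² - 35/(-2) - 7*(-2))*89 = 75 + (5 + 4 - 35*(-½) + 14)*89 = 75 + (5 + 4 + 35/2 + 14)*89 = 75 + (81/2)*89 = 75 + 7209/2 = 7359/2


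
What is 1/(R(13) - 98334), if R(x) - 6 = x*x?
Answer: -1/98159 ≈ -1.0188e-5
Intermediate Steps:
R(x) = 6 + x**2 (R(x) = 6 + x*x = 6 + x**2)
1/(R(13) - 98334) = 1/((6 + 13**2) - 98334) = 1/((6 + 169) - 98334) = 1/(175 - 98334) = 1/(-98159) = -1/98159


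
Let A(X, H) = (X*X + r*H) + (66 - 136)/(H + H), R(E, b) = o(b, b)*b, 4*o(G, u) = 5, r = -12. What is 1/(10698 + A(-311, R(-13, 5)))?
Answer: 5/536692 ≈ 9.3163e-6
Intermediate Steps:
o(G, u) = 5/4 (o(G, u) = (¼)*5 = 5/4)
R(E, b) = 5*b/4
A(X, H) = X² - 35/H - 12*H (A(X, H) = (X*X - 12*H) + (66 - 136)/(H + H) = (X² - 12*H) - 70*1/(2*H) = (X² - 12*H) - 35/H = X² - 35/H - 12*H)
1/(10698 + A(-311, R(-13, 5))) = 1/(10698 + ((-311)² - 35/((5/4)*5) - 15*5)) = 1/(10698 + (96721 - 35/25/4 - 12*25/4)) = 1/(10698 + (96721 - 35*4/25 - 75)) = 1/(10698 + (96721 - 28/5 - 75)) = 1/(10698 + 483202/5) = 1/(536692/5) = 5/536692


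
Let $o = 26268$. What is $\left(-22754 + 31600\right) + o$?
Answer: $35114$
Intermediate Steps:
$\left(-22754 + 31600\right) + o = \left(-22754 + 31600\right) + 26268 = 8846 + 26268 = 35114$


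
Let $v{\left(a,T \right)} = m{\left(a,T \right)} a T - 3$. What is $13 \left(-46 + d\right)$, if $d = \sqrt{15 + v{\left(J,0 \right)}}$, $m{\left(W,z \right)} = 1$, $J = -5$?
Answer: $-598 + 26 \sqrt{3} \approx -552.97$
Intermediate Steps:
$v{\left(a,T \right)} = -3 + T a$ ($v{\left(a,T \right)} = 1 a T - 3 = a T - 3 = T a - 3 = -3 + T a$)
$d = 2 \sqrt{3}$ ($d = \sqrt{15 + \left(-3 + 0 \left(-5\right)\right)} = \sqrt{15 + \left(-3 + 0\right)} = \sqrt{15 - 3} = \sqrt{12} = 2 \sqrt{3} \approx 3.4641$)
$13 \left(-46 + d\right) = 13 \left(-46 + 2 \sqrt{3}\right) = -598 + 26 \sqrt{3}$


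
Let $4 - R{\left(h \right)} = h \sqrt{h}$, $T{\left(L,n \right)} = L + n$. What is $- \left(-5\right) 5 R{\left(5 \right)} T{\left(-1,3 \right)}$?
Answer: $200 - 250 \sqrt{5} \approx -359.02$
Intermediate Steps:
$R{\left(h \right)} = 4 - h^{\frac{3}{2}}$ ($R{\left(h \right)} = 4 - h \sqrt{h} = 4 - h^{\frac{3}{2}}$)
$- \left(-5\right) 5 R{\left(5 \right)} T{\left(-1,3 \right)} = - \left(-5\right) 5 \left(4 - 5^{\frac{3}{2}}\right) \left(-1 + 3\right) = - - 25 \left(4 - 5 \sqrt{5}\right) 2 = - \left(-100 + 125 \sqrt{5}\right) 2 = - (-200 + 250 \sqrt{5}) = 200 - 250 \sqrt{5}$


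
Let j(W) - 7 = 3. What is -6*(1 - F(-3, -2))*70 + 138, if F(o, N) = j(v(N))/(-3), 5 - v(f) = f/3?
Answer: -1682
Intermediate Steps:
v(f) = 5 - f/3
j(W) = 10 (j(W) = 7 + 3 = 10)
F(o, N) = -10/3 (F(o, N) = 10/(-3) = 10*(-⅓) = -10/3)
-6*(1 - F(-3, -2))*70 + 138 = -6*(1 - 1*(-10/3))*70 + 138 = -6*(1 + 10/3)*70 + 138 = -6*13/3*70 + 138 = -26*70 + 138 = -1820 + 138 = -1682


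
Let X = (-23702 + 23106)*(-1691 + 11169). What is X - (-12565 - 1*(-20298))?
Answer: -5656621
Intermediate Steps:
X = -5648888 (X = -596*9478 = -5648888)
X - (-12565 - 1*(-20298)) = -5648888 - (-12565 - 1*(-20298)) = -5648888 - (-12565 + 20298) = -5648888 - 1*7733 = -5648888 - 7733 = -5656621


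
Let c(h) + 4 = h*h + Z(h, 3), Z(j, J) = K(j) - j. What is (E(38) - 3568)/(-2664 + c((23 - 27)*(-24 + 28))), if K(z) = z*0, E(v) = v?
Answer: 1765/1198 ≈ 1.4733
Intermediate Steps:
K(z) = 0
Z(j, J) = -j (Z(j, J) = 0 - j = -j)
c(h) = -4 + h² - h (c(h) = -4 + (h*h - h) = -4 + (h² - h) = -4 + h² - h)
(E(38) - 3568)/(-2664 + c((23 - 27)*(-24 + 28))) = (38 - 3568)/(-2664 + (-4 + ((23 - 27)*(-24 + 28))² - (23 - 27)*(-24 + 28))) = -3530/(-2664 + (-4 + (-4*4)² - (-4)*4)) = -3530/(-2664 + (-4 + (-16)² - 1*(-16))) = -3530/(-2664 + (-4 + 256 + 16)) = -3530/(-2664 + 268) = -3530/(-2396) = -3530*(-1/2396) = 1765/1198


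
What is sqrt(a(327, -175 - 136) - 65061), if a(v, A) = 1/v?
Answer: 11*I*sqrt(57495102)/327 ≈ 255.07*I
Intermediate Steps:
sqrt(a(327, -175 - 136) - 65061) = sqrt(1/327 - 65061) = sqrt(-21274946/327) = 11*I*sqrt(57495102)/327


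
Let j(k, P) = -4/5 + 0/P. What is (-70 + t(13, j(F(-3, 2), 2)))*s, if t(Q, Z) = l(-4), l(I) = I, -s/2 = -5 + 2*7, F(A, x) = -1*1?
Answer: 1332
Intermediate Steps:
F(A, x) = -1
j(k, P) = -4/5 (j(k, P) = -4*1/5 + 0 = -4/5 + 0 = -4/5)
s = -18 (s = -2*(-5 + 2*7) = -2*(-5 + 14) = -2*9 = -18)
t(Q, Z) = -4
(-70 + t(13, j(F(-3, 2), 2)))*s = (-70 - 4)*(-18) = -74*(-18) = 1332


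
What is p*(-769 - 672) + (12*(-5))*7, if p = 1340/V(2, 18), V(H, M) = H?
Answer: -965890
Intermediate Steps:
p = 670 (p = 1340/2 = 1340*(1/2) = 670)
p*(-769 - 672) + (12*(-5))*7 = 670*(-769 - 672) + (12*(-5))*7 = 670*(-1441) - 60*7 = -965470 - 420 = -965890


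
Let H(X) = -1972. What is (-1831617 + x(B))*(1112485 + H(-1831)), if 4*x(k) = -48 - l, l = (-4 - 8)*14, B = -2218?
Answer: -2034001174131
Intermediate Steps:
l = -168 (l = -12*14 = -168)
x(k) = 30 (x(k) = (-48 - 1*(-168))/4 = (-48 + 168)/4 = (¼)*120 = 30)
(-1831617 + x(B))*(1112485 + H(-1831)) = (-1831617 + 30)*(1112485 - 1972) = -1831587*1110513 = -2034001174131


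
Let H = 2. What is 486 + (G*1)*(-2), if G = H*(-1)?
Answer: 490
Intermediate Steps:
G = -2 (G = 2*(-1) = -2)
486 + (G*1)*(-2) = 486 - 2*1*(-2) = 486 - 2*(-2) = 486 + 4 = 490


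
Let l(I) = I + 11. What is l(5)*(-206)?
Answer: -3296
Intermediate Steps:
l(I) = 11 + I
l(5)*(-206) = (11 + 5)*(-206) = 16*(-206) = -3296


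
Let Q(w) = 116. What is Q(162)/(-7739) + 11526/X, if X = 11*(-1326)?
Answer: -891095/1106677 ≈ -0.80520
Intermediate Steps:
X = -14586
Q(162)/(-7739) + 11526/X = 116/(-7739) + 11526/(-14586) = 116*(-1/7739) + 11526*(-1/14586) = -116/7739 - 113/143 = -891095/1106677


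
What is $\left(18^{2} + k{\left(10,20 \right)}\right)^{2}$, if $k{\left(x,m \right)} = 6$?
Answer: $108900$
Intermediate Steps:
$\left(18^{2} + k{\left(10,20 \right)}\right)^{2} = \left(18^{2} + 6\right)^{2} = \left(324 + 6\right)^{2} = 330^{2} = 108900$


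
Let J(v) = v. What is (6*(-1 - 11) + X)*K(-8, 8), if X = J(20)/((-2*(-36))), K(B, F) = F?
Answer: -5164/9 ≈ -573.78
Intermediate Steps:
X = 5/18 (X = 20/((-2*(-36))) = 20/72 = 20*(1/72) = 5/18 ≈ 0.27778)
(6*(-1 - 11) + X)*K(-8, 8) = (6*(-1 - 11) + 5/18)*8 = (6*(-12) + 5/18)*8 = (-72 + 5/18)*8 = -1291/18*8 = -5164/9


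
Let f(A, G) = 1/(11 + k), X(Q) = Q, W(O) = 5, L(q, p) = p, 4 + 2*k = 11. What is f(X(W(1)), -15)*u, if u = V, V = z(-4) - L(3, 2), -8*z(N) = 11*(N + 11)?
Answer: -93/116 ≈ -0.80172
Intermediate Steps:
k = 7/2 (k = -2 + (½)*11 = -2 + 11/2 = 7/2 ≈ 3.5000)
z(N) = -121/8 - 11*N/8 (z(N) = -11*(N + 11)/8 = -11*(11 + N)/8 = -(121 + 11*N)/8 = -121/8 - 11*N/8)
f(A, G) = 2/29 (f(A, G) = 1/(11 + 7/2) = 1/(29/2) = 2/29)
V = -93/8 (V = (-121/8 - 11/8*(-4)) - 1*2 = (-121/8 + 11/2) - 2 = -77/8 - 2 = -93/8 ≈ -11.625)
u = -93/8 ≈ -11.625
f(X(W(1)), -15)*u = (2/29)*(-93/8) = -93/116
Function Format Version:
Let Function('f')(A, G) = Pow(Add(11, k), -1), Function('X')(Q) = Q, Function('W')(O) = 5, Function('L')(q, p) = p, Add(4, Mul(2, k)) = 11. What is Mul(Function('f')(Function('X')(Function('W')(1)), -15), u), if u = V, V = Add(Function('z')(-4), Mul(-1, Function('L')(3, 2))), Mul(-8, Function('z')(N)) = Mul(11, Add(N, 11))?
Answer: Rational(-93, 116) ≈ -0.80172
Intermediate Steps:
k = Rational(7, 2) (k = Add(-2, Mul(Rational(1, 2), 11)) = Add(-2, Rational(11, 2)) = Rational(7, 2) ≈ 3.5000)
Function('z')(N) = Add(Rational(-121, 8), Mul(Rational(-11, 8), N)) (Function('z')(N) = Mul(Rational(-1, 8), Mul(11, Add(N, 11))) = Mul(Rational(-1, 8), Mul(11, Add(11, N))) = Mul(Rational(-1, 8), Add(121, Mul(11, N))) = Add(Rational(-121, 8), Mul(Rational(-11, 8), N)))
Function('f')(A, G) = Rational(2, 29) (Function('f')(A, G) = Pow(Add(11, Rational(7, 2)), -1) = Pow(Rational(29, 2), -1) = Rational(2, 29))
V = Rational(-93, 8) (V = Add(Add(Rational(-121, 8), Mul(Rational(-11, 8), -4)), Mul(-1, 2)) = Add(Add(Rational(-121, 8), Rational(11, 2)), -2) = Add(Rational(-77, 8), -2) = Rational(-93, 8) ≈ -11.625)
u = Rational(-93, 8) ≈ -11.625
Mul(Function('f')(Function('X')(Function('W')(1)), -15), u) = Mul(Rational(2, 29), Rational(-93, 8)) = Rational(-93, 116)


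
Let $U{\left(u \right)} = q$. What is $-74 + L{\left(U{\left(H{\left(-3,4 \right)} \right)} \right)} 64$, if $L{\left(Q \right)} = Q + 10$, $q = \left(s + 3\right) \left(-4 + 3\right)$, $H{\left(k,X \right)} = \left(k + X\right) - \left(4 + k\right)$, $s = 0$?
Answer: $374$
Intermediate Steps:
$H{\left(k,X \right)} = -4 + X$ ($H{\left(k,X \right)} = \left(X + k\right) - \left(4 + k\right) = -4 + X$)
$q = -3$ ($q = \left(0 + 3\right) \left(-4 + 3\right) = 3 \left(-1\right) = -3$)
$U{\left(u \right)} = -3$
$L{\left(Q \right)} = 10 + Q$
$-74 + L{\left(U{\left(H{\left(-3,4 \right)} \right)} \right)} 64 = -74 + \left(10 - 3\right) 64 = -74 + 7 \cdot 64 = -74 + 448 = 374$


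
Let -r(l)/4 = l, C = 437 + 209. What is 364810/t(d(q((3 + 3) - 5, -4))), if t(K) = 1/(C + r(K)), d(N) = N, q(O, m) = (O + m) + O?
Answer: 238585740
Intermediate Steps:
C = 646
r(l) = -4*l
q(O, m) = m + 2*O
t(K) = 1/(646 - 4*K)
364810/t(d(q((3 + 3) - 5, -4))) = 364810/((-1/(-646 + 4*(-4 + 2*((3 + 3) - 5))))) = 364810/((-1/(-646 + 4*(-4 + 2*(6 - 5))))) = 364810/((-1/(-646 + 4*(-4 + 2*1)))) = 364810/((-1/(-646 + 4*(-4 + 2)))) = 364810/((-1/(-646 + 4*(-2)))) = 364810/((-1/(-646 - 8))) = 364810/((-1/(-654))) = 364810/((-1*(-1/654))) = 364810/(1/654) = 364810*654 = 238585740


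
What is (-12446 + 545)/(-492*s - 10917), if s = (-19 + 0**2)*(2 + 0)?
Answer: -3967/2593 ≈ -1.5299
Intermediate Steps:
s = -38 (s = (-19 + 0)*2 = -19*2 = -38)
(-12446 + 545)/(-492*s - 10917) = (-12446 + 545)/(-492*(-38) - 10917) = -11901/(18696 - 10917) = -11901/7779 = -11901*1/7779 = -3967/2593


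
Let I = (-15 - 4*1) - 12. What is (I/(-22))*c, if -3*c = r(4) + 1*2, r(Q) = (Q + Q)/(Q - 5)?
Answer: 31/11 ≈ 2.8182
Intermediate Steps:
I = -31 (I = (-15 - 4) - 12 = -19 - 12 = -31)
r(Q) = 2*Q/(-5 + Q) (r(Q) = (2*Q)/(-5 + Q) = 2*Q/(-5 + Q))
c = 2 (c = -(2*4/(-5 + 4) + 1*2)/3 = -(2*4/(-1) + 2)/3 = -(2*4*(-1) + 2)/3 = -(-8 + 2)/3 = -⅓*(-6) = 2)
(I/(-22))*c = -31/(-22)*2 = -31*(-1/22)*2 = (31/22)*2 = 31/11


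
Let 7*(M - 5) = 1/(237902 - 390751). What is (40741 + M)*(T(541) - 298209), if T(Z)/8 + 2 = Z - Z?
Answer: -13001386525078325/1069943 ≈ -1.2151e+10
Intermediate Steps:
T(Z) = -16 (T(Z) = -16 + 8*(Z - Z) = -16 + 8*0 = -16 + 0 = -16)
M = 5349714/1069943 (M = 5 + 1/(7*(237902 - 390751)) = 5 + (1/7)/(-152849) = 5 + (1/7)*(-1/152849) = 5 - 1/1069943 = 5349714/1069943 ≈ 5.0000)
(40741 + M)*(T(541) - 298209) = (40741 + 5349714/1069943)*(-16 - 298209) = (43595897477/1069943)*(-298225) = -13001386525078325/1069943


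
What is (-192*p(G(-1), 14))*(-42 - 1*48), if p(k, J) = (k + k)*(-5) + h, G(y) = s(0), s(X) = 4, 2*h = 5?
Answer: -648000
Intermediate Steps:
h = 5/2 (h = (1/2)*5 = 5/2 ≈ 2.5000)
G(y) = 4
p(k, J) = 5/2 - 10*k (p(k, J) = (k + k)*(-5) + 5/2 = (2*k)*(-5) + 5/2 = -10*k + 5/2 = 5/2 - 10*k)
(-192*p(G(-1), 14))*(-42 - 1*48) = (-192*(5/2 - 10*4))*(-42 - 1*48) = (-192*(5/2 - 40))*(-42 - 48) = -192*(-75/2)*(-90) = 7200*(-90) = -648000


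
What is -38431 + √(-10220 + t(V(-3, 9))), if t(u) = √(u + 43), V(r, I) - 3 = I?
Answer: -38431 + I*√(10220 - √55) ≈ -38431.0 + 101.06*I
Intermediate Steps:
V(r, I) = 3 + I
t(u) = √(43 + u)
-38431 + √(-10220 + t(V(-3, 9))) = -38431 + √(-10220 + √(43 + (3 + 9))) = -38431 + √(-10220 + √(43 + 12)) = -38431 + √(-10220 + √55)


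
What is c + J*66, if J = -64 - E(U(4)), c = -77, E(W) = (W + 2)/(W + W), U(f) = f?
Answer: -8701/2 ≈ -4350.5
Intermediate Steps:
E(W) = (2 + W)/(2*W) (E(W) = (2 + W)/((2*W)) = (2 + W)*(1/(2*W)) = (2 + W)/(2*W))
J = -259/4 (J = -64 - (2 + 4)/(2*4) = -64 - 6/(2*4) = -64 - 1*¾ = -64 - ¾ = -259/4 ≈ -64.750)
c + J*66 = -77 - 259/4*66 = -77 - 8547/2 = -8701/2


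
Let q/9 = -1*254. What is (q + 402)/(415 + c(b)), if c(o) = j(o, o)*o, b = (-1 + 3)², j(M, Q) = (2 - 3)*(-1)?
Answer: -1884/419 ≈ -4.4964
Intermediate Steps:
j(M, Q) = 1 (j(M, Q) = -1*(-1) = 1)
b = 4 (b = 2² = 4)
c(o) = o (c(o) = 1*o = o)
q = -2286 (q = 9*(-1*254) = 9*(-254) = -2286)
(q + 402)/(415 + c(b)) = (-2286 + 402)/(415 + 4) = -1884/419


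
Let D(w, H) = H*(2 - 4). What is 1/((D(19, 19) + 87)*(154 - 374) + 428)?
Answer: -1/10352 ≈ -9.6600e-5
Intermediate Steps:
D(w, H) = -2*H (D(w, H) = H*(-2) = -2*H)
1/((D(19, 19) + 87)*(154 - 374) + 428) = 1/((-2*19 + 87)*(154 - 374) + 428) = 1/((-38 + 87)*(-220) + 428) = 1/(49*(-220) + 428) = 1/(-10780 + 428) = 1/(-10352) = -1/10352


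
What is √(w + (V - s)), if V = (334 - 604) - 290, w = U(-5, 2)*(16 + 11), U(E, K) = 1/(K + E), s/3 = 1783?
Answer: I*√5918 ≈ 76.929*I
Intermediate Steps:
s = 5349 (s = 3*1783 = 5349)
U(E, K) = 1/(E + K)
w = -9 (w = (16 + 11)/(-5 + 2) = 27/(-3) = -⅓*27 = -9)
V = -560 (V = -270 - 290 = -560)
√(w + (V - s)) = √(-9 + (-560 - 1*5349)) = √(-9 + (-560 - 5349)) = √(-9 - 5909) = √(-5918) = I*√5918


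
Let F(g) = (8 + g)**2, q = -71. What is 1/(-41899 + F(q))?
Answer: -1/37930 ≈ -2.6364e-5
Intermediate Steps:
1/(-41899 + F(q)) = 1/(-41899 + (8 - 71)**2) = 1/(-41899 + (-63)**2) = 1/(-41899 + 3969) = 1/(-37930) = -1/37930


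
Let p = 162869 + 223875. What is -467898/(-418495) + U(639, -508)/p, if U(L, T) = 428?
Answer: 45283964993/40462607570 ≈ 1.1192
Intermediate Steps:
p = 386744
-467898/(-418495) + U(639, -508)/p = -467898/(-418495) + 428/386744 = -467898*(-1/418495) + 428*(1/386744) = 467898/418495 + 107/96686 = 45283964993/40462607570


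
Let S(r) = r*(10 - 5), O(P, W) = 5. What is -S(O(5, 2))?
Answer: -25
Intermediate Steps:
S(r) = 5*r (S(r) = r*5 = 5*r)
-S(O(5, 2)) = -5*5 = -1*25 = -25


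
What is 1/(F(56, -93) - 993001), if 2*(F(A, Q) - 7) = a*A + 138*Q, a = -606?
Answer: -1/1016379 ≈ -9.8388e-7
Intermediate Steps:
F(A, Q) = 7 - 303*A + 69*Q (F(A, Q) = 7 + (-606*A + 138*Q)/2 = 7 + (-303*A + 69*Q) = 7 - 303*A + 69*Q)
1/(F(56, -93) - 993001) = 1/((7 - 303*56 + 69*(-93)) - 993001) = 1/((7 - 16968 - 6417) - 993001) = 1/(-23378 - 993001) = 1/(-1016379) = -1/1016379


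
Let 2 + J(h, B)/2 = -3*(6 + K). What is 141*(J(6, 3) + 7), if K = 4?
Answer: -8037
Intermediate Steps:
J(h, B) = -64 (J(h, B) = -4 + 2*(-3*(6 + 4)) = -4 + 2*(-3*10) = -4 + 2*(-30) = -4 - 60 = -64)
141*(J(6, 3) + 7) = 141*(-64 + 7) = 141*(-57) = -8037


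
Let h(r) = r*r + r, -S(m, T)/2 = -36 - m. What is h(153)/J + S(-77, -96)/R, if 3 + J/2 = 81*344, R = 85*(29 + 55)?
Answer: 13638623/33154590 ≈ 0.41136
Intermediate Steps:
R = 7140 (R = 85*84 = 7140)
S(m, T) = 72 + 2*m (S(m, T) = -2*(-36 - m) = 72 + 2*m)
J = 55722 (J = -6 + 2*(81*344) = -6 + 2*27864 = -6 + 55728 = 55722)
h(r) = r + r² (h(r) = r² + r = r + r²)
h(153)/J + S(-77, -96)/R = (153*(1 + 153))/55722 + (72 + 2*(-77))/7140 = (153*154)*(1/55722) + (72 - 154)*(1/7140) = 23562*(1/55722) - 82*1/7140 = 3927/9287 - 41/3570 = 13638623/33154590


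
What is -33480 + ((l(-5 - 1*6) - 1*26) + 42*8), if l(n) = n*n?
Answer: -33049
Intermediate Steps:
l(n) = n²
-33480 + ((l(-5 - 1*6) - 1*26) + 42*8) = -33480 + (((-5 - 1*6)² - 1*26) + 42*8) = -33480 + (((-5 - 6)² - 26) + 336) = -33480 + (((-11)² - 26) + 336) = -33480 + ((121 - 26) + 336) = -33480 + (95 + 336) = -33480 + 431 = -33049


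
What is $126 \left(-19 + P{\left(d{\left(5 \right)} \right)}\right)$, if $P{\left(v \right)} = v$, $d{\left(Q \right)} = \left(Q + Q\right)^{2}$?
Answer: $10206$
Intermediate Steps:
$d{\left(Q \right)} = 4 Q^{2}$ ($d{\left(Q \right)} = \left(2 Q\right)^{2} = 4 Q^{2}$)
$126 \left(-19 + P{\left(d{\left(5 \right)} \right)}\right) = 126 \left(-19 + 4 \cdot 5^{2}\right) = 126 \left(-19 + 4 \cdot 25\right) = 126 \left(-19 + 100\right) = 126 \cdot 81 = 10206$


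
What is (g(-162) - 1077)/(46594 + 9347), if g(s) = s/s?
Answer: -1076/55941 ≈ -0.019235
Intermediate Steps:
g(s) = 1
(g(-162) - 1077)/(46594 + 9347) = (1 - 1077)/(46594 + 9347) = -1076/55941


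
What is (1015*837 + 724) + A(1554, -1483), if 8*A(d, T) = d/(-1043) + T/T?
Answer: 1013532495/1192 ≈ 8.5028e+5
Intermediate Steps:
A(d, T) = ⅛ - d/8344 (A(d, T) = (d/(-1043) + T/T)/8 = (d*(-1/1043) + 1)/8 = (-d/1043 + 1)/8 = (1 - d/1043)/8 = ⅛ - d/8344)
(1015*837 + 724) + A(1554, -1483) = (1015*837 + 724) + (⅛ - 1/8344*1554) = (849555 + 724) + (⅛ - 111/596) = 850279 - 73/1192 = 1013532495/1192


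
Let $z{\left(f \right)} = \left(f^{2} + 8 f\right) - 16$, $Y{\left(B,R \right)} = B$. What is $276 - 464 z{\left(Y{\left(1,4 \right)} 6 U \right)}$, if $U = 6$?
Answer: $-727276$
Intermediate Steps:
$z{\left(f \right)} = -16 + f^{2} + 8 f$
$276 - 464 z{\left(Y{\left(1,4 \right)} 6 U \right)} = 276 - 464 \left(-16 + \left(1 \cdot 6 \cdot 6\right)^{2} + 8 \cdot 1 \cdot 6 \cdot 6\right) = 276 - 464 \left(-16 + \left(6 \cdot 6\right)^{2} + 8 \cdot 6 \cdot 6\right) = 276 - 464 \left(-16 + 36^{2} + 8 \cdot 36\right) = 276 - 464 \left(-16 + 1296 + 288\right) = 276 - 727552 = -727276$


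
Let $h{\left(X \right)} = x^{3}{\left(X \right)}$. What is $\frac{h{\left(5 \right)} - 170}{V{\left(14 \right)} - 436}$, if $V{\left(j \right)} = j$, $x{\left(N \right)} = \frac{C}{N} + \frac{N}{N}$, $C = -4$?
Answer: $\frac{21249}{52750} \approx 0.40282$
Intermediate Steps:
$x{\left(N \right)} = 1 - \frac{4}{N}$ ($x{\left(N \right)} = - \frac{4}{N} + \frac{N}{N} = - \frac{4}{N} + 1 = 1 - \frac{4}{N}$)
$h{\left(X \right)} = \frac{\left(-4 + X\right)^{3}}{X^{3}}$ ($h{\left(X \right)} = \left(\frac{-4 + X}{X}\right)^{3} = \frac{\left(-4 + X\right)^{3}}{X^{3}}$)
$\frac{h{\left(5 \right)} - 170}{V{\left(14 \right)} - 436} = \frac{\frac{\left(-4 + 5\right)^{3}}{125} - 170}{14 - 436} = \frac{\frac{1^{3}}{125} - 170}{-422} = \left(\frac{1}{125} \cdot 1 - 170\right) \left(- \frac{1}{422}\right) = \left(\frac{1}{125} - 170\right) \left(- \frac{1}{422}\right) = \left(- \frac{21249}{125}\right) \left(- \frac{1}{422}\right) = \frac{21249}{52750}$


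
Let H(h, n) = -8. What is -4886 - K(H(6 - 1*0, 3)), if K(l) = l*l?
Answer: -4950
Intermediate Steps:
K(l) = l**2
-4886 - K(H(6 - 1*0, 3)) = -4886 - 1*(-8)**2 = -4886 - 1*64 = -4886 - 64 = -4950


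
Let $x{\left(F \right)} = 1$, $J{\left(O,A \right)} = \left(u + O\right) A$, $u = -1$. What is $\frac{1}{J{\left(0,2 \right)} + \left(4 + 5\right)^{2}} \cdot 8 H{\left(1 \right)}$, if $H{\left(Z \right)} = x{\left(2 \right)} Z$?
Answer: $\frac{8}{79} \approx 0.10127$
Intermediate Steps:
$J{\left(O,A \right)} = A \left(-1 + O\right)$ ($J{\left(O,A \right)} = \left(-1 + O\right) A = A \left(-1 + O\right)$)
$H{\left(Z \right)} = Z$ ($H{\left(Z \right)} = 1 Z = Z$)
$\frac{1}{J{\left(0,2 \right)} + \left(4 + 5\right)^{2}} \cdot 8 H{\left(1 \right)} = \frac{1}{2 \left(-1 + 0\right) + \left(4 + 5\right)^{2}} \cdot 8 \cdot 1 = \frac{1}{2 \left(-1\right) + 9^{2}} \cdot 8 \cdot 1 = \frac{1}{-2 + 81} \cdot 8 \cdot 1 = \frac{1}{79} \cdot 8 \cdot 1 = \frac{8}{79} \cdot 1 = \frac{8}{79}$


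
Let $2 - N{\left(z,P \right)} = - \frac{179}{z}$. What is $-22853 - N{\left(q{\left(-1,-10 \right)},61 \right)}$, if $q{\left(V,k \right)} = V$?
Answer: $-22676$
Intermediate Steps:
$N{\left(z,P \right)} = 2 + \frac{179}{z}$ ($N{\left(z,P \right)} = 2 - - \frac{179}{z} = 2 + \frac{179}{z}$)
$-22853 - N{\left(q{\left(-1,-10 \right)},61 \right)} = -22853 - \left(2 + \frac{179}{-1}\right) = -22853 - \left(2 + 179 \left(-1\right)\right) = -22853 - \left(2 - 179\right) = -22853 - -177 = -22853 + 177 = -22676$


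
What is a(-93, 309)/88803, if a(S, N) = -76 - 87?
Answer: -163/88803 ≈ -0.0018355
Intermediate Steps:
a(S, N) = -163
a(-93, 309)/88803 = -163/88803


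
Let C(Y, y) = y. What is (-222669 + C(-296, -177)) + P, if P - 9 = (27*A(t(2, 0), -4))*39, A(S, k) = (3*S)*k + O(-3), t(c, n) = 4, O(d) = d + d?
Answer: -279699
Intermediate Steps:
O(d) = 2*d
A(S, k) = -6 + 3*S*k (A(S, k) = (3*S)*k + 2*(-3) = 3*S*k - 6 = -6 + 3*S*k)
P = -56853 (P = 9 + (27*(-6 + 3*4*(-4)))*39 = 9 + (27*(-6 - 48))*39 = 9 + (27*(-54))*39 = 9 - 1458*39 = 9 - 56862 = -56853)
(-222669 + C(-296, -177)) + P = (-222669 - 177) - 56853 = -222846 - 56853 = -279699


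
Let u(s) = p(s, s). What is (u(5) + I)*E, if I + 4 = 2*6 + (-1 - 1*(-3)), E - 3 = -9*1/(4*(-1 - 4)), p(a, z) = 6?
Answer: 276/5 ≈ 55.200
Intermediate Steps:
E = 69/20 (E = 3 - 9*1/(4*(-1 - 4)) = 3 - 9/(4*(-5)) = 3 - 9/(-20) = 3 - 9*(-1/20) = 3 + 9/20 = 69/20 ≈ 3.4500)
u(s) = 6
I = 10 (I = -4 + (2*6 + (-1 - 1*(-3))) = -4 + (12 + (-1 + 3)) = -4 + (12 + 2) = -4 + 14 = 10)
(u(5) + I)*E = (6 + 10)*(69/20) = 16*(69/20) = 276/5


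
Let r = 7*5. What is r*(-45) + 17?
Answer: -1558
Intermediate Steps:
r = 35
r*(-45) + 17 = 35*(-45) + 17 = -1575 + 17 = -1558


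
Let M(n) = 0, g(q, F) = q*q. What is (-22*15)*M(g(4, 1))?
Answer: 0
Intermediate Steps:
g(q, F) = q²
(-22*15)*M(g(4, 1)) = -22*15*0 = -330*0 = 0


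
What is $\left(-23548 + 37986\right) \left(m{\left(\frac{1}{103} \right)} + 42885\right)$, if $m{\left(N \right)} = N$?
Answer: $\frac{63774898328}{103} \approx 6.1917 \cdot 10^{8}$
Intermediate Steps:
$\left(-23548 + 37986\right) \left(m{\left(\frac{1}{103} \right)} + 42885\right) = \left(-23548 + 37986\right) \left(\frac{1}{103} + 42885\right) = 14438 \left(\frac{1}{103} + 42885\right) = 14438 \cdot \frac{4417156}{103} = \frac{63774898328}{103}$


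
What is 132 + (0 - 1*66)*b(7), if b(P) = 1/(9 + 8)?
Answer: 2178/17 ≈ 128.12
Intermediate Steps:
b(P) = 1/17
132 + (0 - 1*66)*b(7) = 132 + (0 - 1*66)*(1/17) = 132 + (0 - 66)*(1/17) = 132 - 66*1/17 = 132 - 66/17 = 2178/17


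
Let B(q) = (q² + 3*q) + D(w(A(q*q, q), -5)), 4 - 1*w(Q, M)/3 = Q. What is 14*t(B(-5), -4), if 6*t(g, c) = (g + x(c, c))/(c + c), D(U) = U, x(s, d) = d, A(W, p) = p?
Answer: -77/8 ≈ -9.6250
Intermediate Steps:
w(Q, M) = 12 - 3*Q
B(q) = 12 + q² (B(q) = (q² + 3*q) + (12 - 3*q) = 12 + q²)
t(g, c) = (c + g)/(12*c) (t(g, c) = ((g + c)/(c + c))/6 = ((c + g)/((2*c)))/6 = ((c + g)*(1/(2*c)))/6 = ((c + g)/(2*c))/6 = (c + g)/(12*c))
14*t(B(-5), -4) = 14*((1/12)*(-4 + (12 + (-5)²))/(-4)) = 14*((1/12)*(-¼)*(-4 + (12 + 25))) = 14*((1/12)*(-¼)*(-4 + 37)) = 14*((1/12)*(-¼)*33) = 14*(-11/16) = -77/8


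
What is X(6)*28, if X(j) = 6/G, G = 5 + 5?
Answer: 84/5 ≈ 16.800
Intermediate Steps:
G = 10
X(j) = 3/5 (X(j) = 6/10 = 6*(1/10) = 3/5)
X(6)*28 = (3/5)*28 = 84/5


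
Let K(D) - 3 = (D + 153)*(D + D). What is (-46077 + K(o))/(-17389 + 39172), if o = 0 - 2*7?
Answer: -49966/21783 ≈ -2.2938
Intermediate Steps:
o = -14 (o = 0 - 14 = -14)
K(D) = 3 + 2*D*(153 + D) (K(D) = 3 + (D + 153)*(D + D) = 3 + (153 + D)*(2*D) = 3 + 2*D*(153 + D))
(-46077 + K(o))/(-17389 + 39172) = (-46077 + (3 + 2*(-14)² + 306*(-14)))/(-17389 + 39172) = (-46077 + (3 + 2*196 - 4284))/21783 = (-46077 + (3 + 392 - 4284))*(1/21783) = (-46077 - 3889)*(1/21783) = -49966*1/21783 = -49966/21783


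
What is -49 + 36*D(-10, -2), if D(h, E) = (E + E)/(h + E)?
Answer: -37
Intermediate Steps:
D(h, E) = 2*E/(E + h) (D(h, E) = (2*E)/(E + h) = 2*E/(E + h))
-49 + 36*D(-10, -2) = -49 + 36*(2*(-2)/(-2 - 10)) = -49 + 36*(2*(-2)/(-12)) = -49 + 36*(2*(-2)*(-1/12)) = -49 + 36*(⅓) = -49 + 12 = -37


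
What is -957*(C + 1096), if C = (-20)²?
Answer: -1431672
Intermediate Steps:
C = 400
-957*(C + 1096) = -957*(400 + 1096) = -957*1496 = -1431672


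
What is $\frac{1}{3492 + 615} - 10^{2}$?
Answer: $- \frac{410699}{4107} \approx -100.0$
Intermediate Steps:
$\frac{1}{3492 + 615} - 10^{2} = \frac{1}{4107} - 100 = - \frac{410699}{4107}$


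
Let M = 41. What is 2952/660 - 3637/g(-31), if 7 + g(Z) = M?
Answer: -191671/1870 ≈ -102.50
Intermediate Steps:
g(Z) = 34 (g(Z) = -7 + 41 = 34)
2952/660 - 3637/g(-31) = 2952/660 - 3637/34 = 2952*(1/660) - 3637*1/34 = 246/55 - 3637/34 = -191671/1870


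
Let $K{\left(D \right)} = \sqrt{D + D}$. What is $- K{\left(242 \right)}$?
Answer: $-22$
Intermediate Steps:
$K{\left(D \right)} = \sqrt{2} \sqrt{D}$ ($K{\left(D \right)} = \sqrt{2 D} = \sqrt{2} \sqrt{D}$)
$- K{\left(242 \right)} = - \sqrt{2} \sqrt{242} = - \sqrt{2} \cdot 11 \sqrt{2} = \left(-1\right) 22 = -22$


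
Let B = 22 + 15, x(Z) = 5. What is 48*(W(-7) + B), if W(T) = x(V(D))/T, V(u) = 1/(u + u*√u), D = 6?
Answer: 12192/7 ≈ 1741.7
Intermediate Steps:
V(u) = 1/(u + u^(3/2))
B = 37
W(T) = 5/T
48*(W(-7) + B) = 48*(5/(-7) + 37) = 48*(5*(-⅐) + 37) = 48*(-5/7 + 37) = 48*(254/7) = 12192/7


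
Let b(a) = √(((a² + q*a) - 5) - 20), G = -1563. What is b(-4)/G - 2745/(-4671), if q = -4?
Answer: 305/519 - √7/1563 ≈ 0.58598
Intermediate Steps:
b(a) = √(-25 + a² - 4*a) (b(a) = √(((a² - 4*a) - 5) - 20) = √((-5 + a² - 4*a) - 20) = √(-25 + a² - 4*a))
b(-4)/G - 2745/(-4671) = √(-25 + (-4)² - 4*(-4))/(-1563) - 2745/(-4671) = √(-25 + 16 + 16)*(-1/1563) - 2745*(-1/4671) = √7*(-1/1563) + 305/519 = -√7/1563 + 305/519 = 305/519 - √7/1563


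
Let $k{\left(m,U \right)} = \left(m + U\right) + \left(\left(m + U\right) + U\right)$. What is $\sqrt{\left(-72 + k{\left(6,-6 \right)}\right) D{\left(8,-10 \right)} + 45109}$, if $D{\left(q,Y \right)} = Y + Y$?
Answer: $\sqrt{46669} \approx 216.03$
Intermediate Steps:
$k{\left(m,U \right)} = 2 m + 3 U$ ($k{\left(m,U \right)} = \left(U + m\right) + \left(\left(U + m\right) + U\right) = \left(U + m\right) + \left(m + 2 U\right) = 2 m + 3 U$)
$D{\left(q,Y \right)} = 2 Y$
$\sqrt{\left(-72 + k{\left(6,-6 \right)}\right) D{\left(8,-10 \right)} + 45109} = \sqrt{\left(-72 + \left(2 \cdot 6 + 3 \left(-6\right)\right)\right) 2 \left(-10\right) + 45109} = \sqrt{\left(-72 + \left(12 - 18\right)\right) \left(-20\right) + 45109} = \sqrt{\left(-72 - 6\right) \left(-20\right) + 45109} = \sqrt{\left(-78\right) \left(-20\right) + 45109} = \sqrt{1560 + 45109} = \sqrt{46669}$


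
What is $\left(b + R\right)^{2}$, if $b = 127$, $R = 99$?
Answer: $51076$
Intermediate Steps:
$\left(b + R\right)^{2} = \left(127 + 99\right)^{2} = 226^{2} = 51076$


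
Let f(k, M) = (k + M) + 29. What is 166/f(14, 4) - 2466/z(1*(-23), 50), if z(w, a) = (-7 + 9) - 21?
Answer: 119056/893 ≈ 133.32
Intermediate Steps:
z(w, a) = -19 (z(w, a) = 2 - 21 = -19)
f(k, M) = 29 + M + k (f(k, M) = (M + k) + 29 = 29 + M + k)
166/f(14, 4) - 2466/z(1*(-23), 50) = 166/(29 + 4 + 14) - 2466/(-19) = 166/47 - 2466*(-1/19) = 166*(1/47) + 2466/19 = 166/47 + 2466/19 = 119056/893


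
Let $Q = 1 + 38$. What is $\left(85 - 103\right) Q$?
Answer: $-702$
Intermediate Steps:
$Q = 39$
$\left(85 - 103\right) Q = \left(85 - 103\right) 39 = \left(-18\right) 39 = -702$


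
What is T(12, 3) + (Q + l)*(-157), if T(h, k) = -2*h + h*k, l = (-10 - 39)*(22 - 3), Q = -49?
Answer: 153872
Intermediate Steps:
l = -931 (l = -49*19 = -931)
T(12, 3) + (Q + l)*(-157) = 12*(-2 + 3) + (-49 - 931)*(-157) = 12*1 - 980*(-157) = 12 + 153860 = 153872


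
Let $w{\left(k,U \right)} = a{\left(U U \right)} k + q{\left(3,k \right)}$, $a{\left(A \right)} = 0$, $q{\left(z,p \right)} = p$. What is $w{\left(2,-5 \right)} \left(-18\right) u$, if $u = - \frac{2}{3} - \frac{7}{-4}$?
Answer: $-39$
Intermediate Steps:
$w{\left(k,U \right)} = k$ ($w{\left(k,U \right)} = 0 k + k = 0 + k = k$)
$u = \frac{13}{12}$ ($u = \left(-2\right) \frac{1}{3} - - \frac{7}{4} = - \frac{2}{3} + \frac{7}{4} = \frac{13}{12} \approx 1.0833$)
$w{\left(2,-5 \right)} \left(-18\right) u = 2 \left(-18\right) \frac{13}{12} = \left(-36\right) \frac{13}{12} = -39$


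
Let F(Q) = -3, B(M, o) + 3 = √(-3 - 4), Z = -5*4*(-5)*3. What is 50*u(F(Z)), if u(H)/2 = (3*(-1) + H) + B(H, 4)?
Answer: -900 + 100*I*√7 ≈ -900.0 + 264.58*I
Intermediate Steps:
Z = 300 (Z = -(-100)*3 = -5*(-60) = 300)
B(M, o) = -3 + I*√7 (B(M, o) = -3 + √(-3 - 4) = -3 + √(-7) = -3 + I*√7)
u(H) = -12 + 2*H + 2*I*√7 (u(H) = 2*((3*(-1) + H) + (-3 + I*√7)) = 2*((-3 + H) + (-3 + I*√7)) = 2*(-6 + H + I*√7) = -12 + 2*H + 2*I*√7)
50*u(F(Z)) = 50*(-12 + 2*(-3) + 2*I*√7) = 50*(-12 - 6 + 2*I*√7) = 50*(-18 + 2*I*√7) = -900 + 100*I*√7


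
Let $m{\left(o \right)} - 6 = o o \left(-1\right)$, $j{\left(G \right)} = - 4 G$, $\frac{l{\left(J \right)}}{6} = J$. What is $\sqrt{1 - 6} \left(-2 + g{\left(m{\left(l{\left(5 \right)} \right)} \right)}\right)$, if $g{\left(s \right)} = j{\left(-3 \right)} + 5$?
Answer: $15 i \sqrt{5} \approx 33.541 i$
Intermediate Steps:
$l{\left(J \right)} = 6 J$
$m{\left(o \right)} = 6 - o^{2}$ ($m{\left(o \right)} = 6 + o o \left(-1\right) = 6 + o^{2} \left(-1\right) = 6 - o^{2}$)
$g{\left(s \right)} = 17$ ($g{\left(s \right)} = \left(-4\right) \left(-3\right) + 5 = 12 + 5 = 17$)
$\sqrt{1 - 6} \left(-2 + g{\left(m{\left(l{\left(5 \right)} \right)} \right)}\right) = \sqrt{1 - 6} \left(-2 + 17\right) = \sqrt{-5} \cdot 15 = i \sqrt{5} \cdot 15 = 15 i \sqrt{5}$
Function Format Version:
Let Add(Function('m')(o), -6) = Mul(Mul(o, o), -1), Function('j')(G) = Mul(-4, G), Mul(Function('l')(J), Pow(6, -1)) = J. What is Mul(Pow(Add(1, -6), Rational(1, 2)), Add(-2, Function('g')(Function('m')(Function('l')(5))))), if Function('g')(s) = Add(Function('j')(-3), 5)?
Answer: Mul(15, I, Pow(5, Rational(1, 2))) ≈ Mul(33.541, I)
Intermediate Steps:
Function('l')(J) = Mul(6, J)
Function('m')(o) = Add(6, Mul(-1, Pow(o, 2))) (Function('m')(o) = Add(6, Mul(Mul(o, o), -1)) = Add(6, Mul(Pow(o, 2), -1)) = Add(6, Mul(-1, Pow(o, 2))))
Function('g')(s) = 17 (Function('g')(s) = Add(Mul(-4, -3), 5) = Add(12, 5) = 17)
Mul(Pow(Add(1, -6), Rational(1, 2)), Add(-2, Function('g')(Function('m')(Function('l')(5))))) = Mul(Pow(Add(1, -6), Rational(1, 2)), Add(-2, 17)) = Mul(Pow(-5, Rational(1, 2)), 15) = Mul(Mul(I, Pow(5, Rational(1, 2))), 15) = Mul(15, I, Pow(5, Rational(1, 2)))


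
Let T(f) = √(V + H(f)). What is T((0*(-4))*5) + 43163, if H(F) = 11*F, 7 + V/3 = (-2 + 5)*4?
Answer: 43163 + √15 ≈ 43167.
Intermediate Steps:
V = 15 (V = -21 + 3*((-2 + 5)*4) = -21 + 3*(3*4) = -21 + 3*12 = -21 + 36 = 15)
T(f) = √(15 + 11*f)
T((0*(-4))*5) + 43163 = √(15 + 11*((0*(-4))*5)) + 43163 = √(15 + 11*(0*5)) + 43163 = √(15 + 11*0) + 43163 = √(15 + 0) + 43163 = √15 + 43163 = 43163 + √15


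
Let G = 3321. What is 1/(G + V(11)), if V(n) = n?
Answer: 1/3332 ≈ 0.00030012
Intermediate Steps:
1/(G + V(11)) = 1/(3321 + 11) = 1/3332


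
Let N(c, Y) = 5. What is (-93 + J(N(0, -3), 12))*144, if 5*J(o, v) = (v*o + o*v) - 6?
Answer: -50544/5 ≈ -10109.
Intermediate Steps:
J(o, v) = -6/5 + 2*o*v/5 (J(o, v) = ((v*o + o*v) - 6)/5 = ((o*v + o*v) - 6)/5 = (2*o*v - 6)/5 = (-6 + 2*o*v)/5 = -6/5 + 2*o*v/5)
(-93 + J(N(0, -3), 12))*144 = (-93 + (-6/5 + (⅖)*5*12))*144 = (-93 + (-6/5 + 24))*144 = (-93 + 114/5)*144 = -351/5*144 = -50544/5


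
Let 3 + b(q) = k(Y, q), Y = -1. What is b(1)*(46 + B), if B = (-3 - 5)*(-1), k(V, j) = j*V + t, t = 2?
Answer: -108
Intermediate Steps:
k(V, j) = 2 + V*j (k(V, j) = j*V + 2 = V*j + 2 = 2 + V*j)
b(q) = -1 - q (b(q) = -3 + (2 - q) = -1 - q)
B = 8 (B = -8*(-1) = 8)
b(1)*(46 + B) = (-1 - 1*1)*(46 + 8) = (-1 - 1)*54 = -2*54 = -108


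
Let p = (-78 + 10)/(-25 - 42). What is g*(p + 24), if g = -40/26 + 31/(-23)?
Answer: -1446388/20033 ≈ -72.200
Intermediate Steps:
g = -863/299 (g = -40*1/26 + 31*(-1/23) = -20/13 - 31/23 = -863/299 ≈ -2.8863)
p = 68/67 (p = -68/(-67) = -68*(-1/67) = 68/67 ≈ 1.0149)
g*(p + 24) = -863*(68/67 + 24)/299 = -863/299*1676/67 = -1446388/20033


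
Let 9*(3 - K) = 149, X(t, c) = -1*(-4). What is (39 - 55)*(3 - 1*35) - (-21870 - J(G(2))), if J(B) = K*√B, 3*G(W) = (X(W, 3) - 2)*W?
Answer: 22382 - 244*√3/27 ≈ 22366.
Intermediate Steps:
X(t, c) = 4
K = -122/9 (K = 3 - ⅑*149 = 3 - 149/9 = -122/9 ≈ -13.556)
G(W) = 2*W/3 (G(W) = ((4 - 2)*W)/3 = (2*W)/3 = 2*W/3)
J(B) = -122*√B/9
(39 - 55)*(3 - 1*35) - (-21870 - J(G(2))) = (39 - 55)*(3 - 1*35) - (-21870 - (-122)*√((⅔)*2)/9) = -16*(3 - 35) - (-21870 - (-122)*√(4/3)/9) = -16*(-32) - (-21870 - (-122)*2*√3/3/9) = 512 - (-21870 - (-244)*√3/27) = 512 - (-21870 + 244*√3/27) = 512 + (21870 - 244*√3/27) = 22382 - 244*√3/27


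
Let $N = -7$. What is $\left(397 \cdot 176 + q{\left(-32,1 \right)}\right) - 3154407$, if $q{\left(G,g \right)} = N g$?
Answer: $-3084542$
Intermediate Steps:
$q{\left(G,g \right)} = - 7 g$
$\left(397 \cdot 176 + q{\left(-32,1 \right)}\right) - 3154407 = \left(397 \cdot 176 - 7\right) - 3154407 = \left(69872 - 7\right) - 3154407 = 69865 - 3154407 = -3084542$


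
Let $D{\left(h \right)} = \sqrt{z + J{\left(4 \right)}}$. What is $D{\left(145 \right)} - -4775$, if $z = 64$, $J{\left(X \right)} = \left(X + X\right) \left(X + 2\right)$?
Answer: $4775 + 4 \sqrt{7} \approx 4785.6$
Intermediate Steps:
$J{\left(X \right)} = 2 X \left(2 + X\right)$
$D{\left(h \right)} = 4 \sqrt{7}$ ($D{\left(h \right)} = \sqrt{64 + 2 \cdot 4 \left(2 + 4\right)} = \sqrt{64 + 2 \cdot 4 \cdot 6} = \sqrt{64 + 48} = \sqrt{112} = 4 \sqrt{7}$)
$D{\left(145 \right)} - -4775 = 4 \sqrt{7} - -4775 = 4 \sqrt{7} + \left(-85 + 4860\right) = 4 \sqrt{7} + 4775 = 4775 + 4 \sqrt{7}$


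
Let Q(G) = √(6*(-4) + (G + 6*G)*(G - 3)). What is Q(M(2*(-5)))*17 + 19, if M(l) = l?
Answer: 19 + 17*√886 ≈ 525.02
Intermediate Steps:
Q(G) = √(-24 + 7*G*(-3 + G)) (Q(G) = √(-24 + (7*G)*(-3 + G)) = √(-24 + 7*G*(-3 + G)))
Q(M(2*(-5)))*17 + 19 = √(-24 - 42*(-5) + 7*(2*(-5))²)*17 + 19 = √(-24 - 21*(-10) + 7*(-10)²)*17 + 19 = √(-24 + 210 + 7*100)*17 + 19 = √(-24 + 210 + 700)*17 + 19 = √886*17 + 19 = 17*√886 + 19 = 19 + 17*√886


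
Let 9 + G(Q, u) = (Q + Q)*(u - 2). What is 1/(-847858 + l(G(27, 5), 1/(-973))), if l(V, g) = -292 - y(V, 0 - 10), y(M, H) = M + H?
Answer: -1/848293 ≈ -1.1788e-6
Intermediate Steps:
y(M, H) = H + M
G(Q, u) = -9 + 2*Q*(-2 + u) (G(Q, u) = -9 + (Q + Q)*(u - 2) = -9 + (2*Q)*(-2 + u) = -9 + 2*Q*(-2 + u))
l(V, g) = -282 - V (l(V, g) = -292 - ((0 - 10) + V) = -292 - (-10 + V) = -292 + (10 - V) = -282 - V)
1/(-847858 + l(G(27, 5), 1/(-973))) = 1/(-847858 + (-282 - (-9 - 4*27 + 2*27*5))) = 1/(-847858 + (-282 - (-9 - 108 + 270))) = 1/(-847858 + (-282 - 1*153)) = 1/(-847858 + (-282 - 153)) = 1/(-847858 - 435) = 1/(-848293) = -1/848293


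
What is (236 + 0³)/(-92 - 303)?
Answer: -236/395 ≈ -0.59747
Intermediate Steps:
(236 + 0³)/(-92 - 303) = (236 + 0)/(-395) = 236*(-1/395) = -236/395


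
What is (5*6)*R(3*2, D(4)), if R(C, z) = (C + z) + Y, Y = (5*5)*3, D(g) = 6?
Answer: 2610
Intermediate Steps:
Y = 75 (Y = 25*3 = 75)
R(C, z) = 75 + C + z (R(C, z) = (C + z) + 75 = 75 + C + z)
(5*6)*R(3*2, D(4)) = (5*6)*(75 + 3*2 + 6) = 30*(75 + 6 + 6) = 30*87 = 2610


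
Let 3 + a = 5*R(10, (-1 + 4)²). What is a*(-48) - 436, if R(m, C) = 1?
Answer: -532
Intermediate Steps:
a = 2 (a = -3 + 5*1 = -3 + 5 = 2)
a*(-48) - 436 = 2*(-48) - 436 = -96 - 436 = -532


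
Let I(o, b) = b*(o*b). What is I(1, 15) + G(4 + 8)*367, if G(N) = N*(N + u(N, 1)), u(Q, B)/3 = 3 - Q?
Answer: -65835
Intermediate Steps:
I(o, b) = o*b² (I(o, b) = b*(b*o) = o*b²)
u(Q, B) = 9 - 3*Q (u(Q, B) = 3*(3 - Q) = 9 - 3*Q)
G(N) = N*(9 - 2*N) (G(N) = N*(N + (9 - 3*N)) = N*(9 - 2*N))
I(1, 15) + G(4 + 8)*367 = 1*15² + ((4 + 8)*(9 - 2*(4 + 8)))*367 = 1*225 + (12*(9 - 2*12))*367 = 225 + (12*(9 - 24))*367 = 225 + (12*(-15))*367 = 225 - 180*367 = 225 - 66060 = -65835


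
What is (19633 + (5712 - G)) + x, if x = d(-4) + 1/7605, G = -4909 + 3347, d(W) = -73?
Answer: 204072571/7605 ≈ 26834.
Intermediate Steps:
G = -1562
x = -555164/7605 (x = -73 + 1/7605 = -555164/7605 ≈ -73.000)
(19633 + (5712 - G)) + x = (19633 + (5712 - 1*(-1562))) - 555164/7605 = (19633 + (5712 + 1562)) - 555164/7605 = (19633 + 7274) - 555164/7605 = 26907 - 555164/7605 = 204072571/7605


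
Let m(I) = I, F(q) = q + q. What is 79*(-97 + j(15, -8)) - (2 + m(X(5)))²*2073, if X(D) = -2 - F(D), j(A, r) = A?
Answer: -213778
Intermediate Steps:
F(q) = 2*q
X(D) = -2 - 2*D
79*(-97 + j(15, -8)) - (2 + m(X(5)))²*2073 = 79*(-97 + 15) - (2 + (-2 - 2*5))²*2073 = 79*(-82) - (2 + (-2 - 10))²*2073 = -6478 - (2 - 12)²*2073 = -6478 - (-10)²*2073 = -6478 - 100*2073 = -6478 - 1*207300 = -6478 - 207300 = -213778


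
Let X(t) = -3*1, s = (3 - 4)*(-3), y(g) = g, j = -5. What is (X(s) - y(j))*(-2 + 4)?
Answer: 4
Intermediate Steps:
s = 3 (s = -1*(-3) = 3)
X(t) = -3
(X(s) - y(j))*(-2 + 4) = (-3 - 1*(-5))*(-2 + 4) = (-3 + 5)*2 = 2*2 = 4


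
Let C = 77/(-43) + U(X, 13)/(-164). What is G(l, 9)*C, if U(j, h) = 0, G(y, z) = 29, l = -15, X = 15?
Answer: -2233/43 ≈ -51.930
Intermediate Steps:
C = -77/43 (C = 77/(-43) + 0/(-164) = 77*(-1/43) + 0*(-1/164) = -77/43 + 0 = -77/43 ≈ -1.7907)
G(l, 9)*C = 29*(-77/43) = -2233/43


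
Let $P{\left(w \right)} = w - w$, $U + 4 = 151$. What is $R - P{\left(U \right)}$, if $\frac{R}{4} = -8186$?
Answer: $-32744$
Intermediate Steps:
$U = 147$ ($U = -4 + 151 = 147$)
$P{\left(w \right)} = 0$
$R = -32744$ ($R = 4 \left(-8186\right) = -32744$)
$R - P{\left(U \right)} = -32744 - 0 = -32744 + 0 = -32744$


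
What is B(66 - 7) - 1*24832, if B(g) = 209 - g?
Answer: -24682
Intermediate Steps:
B(66 - 7) - 1*24832 = (209 - (66 - 7)) - 1*24832 = (209 - 1*59) - 24832 = (209 - 59) - 24832 = 150 - 24832 = -24682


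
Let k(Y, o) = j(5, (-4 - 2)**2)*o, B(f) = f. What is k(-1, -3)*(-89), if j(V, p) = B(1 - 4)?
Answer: -801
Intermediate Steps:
j(V, p) = -3 (j(V, p) = 1 - 4 = -3)
k(Y, o) = -3*o
k(-1, -3)*(-89) = -3*(-3)*(-89) = 9*(-89) = -801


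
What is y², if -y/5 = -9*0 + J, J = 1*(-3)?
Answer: 225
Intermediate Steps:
J = -3
y = 15 (y = -5*(-9*0 - 3) = -5*(0 - 3) = -5*(-3) = 15)
y² = 15² = 225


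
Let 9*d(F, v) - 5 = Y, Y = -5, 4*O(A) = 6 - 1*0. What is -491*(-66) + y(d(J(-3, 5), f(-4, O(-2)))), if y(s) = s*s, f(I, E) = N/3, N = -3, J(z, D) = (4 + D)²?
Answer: 32406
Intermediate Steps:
O(A) = 3/2 (O(A) = (6 - 1*0)/4 = (6 + 0)/4 = (¼)*6 = 3/2)
f(I, E) = -1 (f(I, E) = -3/3 = -3*⅓ = -1)
d(F, v) = 0 (d(F, v) = 5/9 + (⅑)*(-5) = 5/9 - 5/9 = 0)
y(s) = s²
-491*(-66) + y(d(J(-3, 5), f(-4, O(-2)))) = -491*(-66) + 0² = 32406 + 0 = 32406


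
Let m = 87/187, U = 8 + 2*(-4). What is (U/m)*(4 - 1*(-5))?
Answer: 0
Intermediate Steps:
U = 0 (U = 8 - 8 = 0)
m = 87/187 (m = 87*(1/187) = 87/187 ≈ 0.46524)
(U/m)*(4 - 1*(-5)) = (0/(87/187))*(4 - 1*(-5)) = (0*(187/87))*(4 + 5) = 0*9 = 0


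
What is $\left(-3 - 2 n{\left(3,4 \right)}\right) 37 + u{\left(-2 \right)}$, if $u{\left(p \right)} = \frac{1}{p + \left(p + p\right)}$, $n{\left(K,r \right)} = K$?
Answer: $- \frac{1999}{6} \approx -333.17$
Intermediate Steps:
$u{\left(p \right)} = \frac{1}{3 p}$ ($u{\left(p \right)} = \frac{1}{p + 2 p} = \frac{1}{3 p}$)
$\left(-3 - 2 n{\left(3,4 \right)}\right) 37 + u{\left(-2 \right)} = \left(-3 - 6\right) 37 + \frac{1}{3 \left(-2\right)} = \left(-3 - 6\right) 37 + \frac{1}{3} \left(- \frac{1}{2}\right) = \left(-9\right) 37 - \frac{1}{6} = -333 - \frac{1}{6} = - \frac{1999}{6}$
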